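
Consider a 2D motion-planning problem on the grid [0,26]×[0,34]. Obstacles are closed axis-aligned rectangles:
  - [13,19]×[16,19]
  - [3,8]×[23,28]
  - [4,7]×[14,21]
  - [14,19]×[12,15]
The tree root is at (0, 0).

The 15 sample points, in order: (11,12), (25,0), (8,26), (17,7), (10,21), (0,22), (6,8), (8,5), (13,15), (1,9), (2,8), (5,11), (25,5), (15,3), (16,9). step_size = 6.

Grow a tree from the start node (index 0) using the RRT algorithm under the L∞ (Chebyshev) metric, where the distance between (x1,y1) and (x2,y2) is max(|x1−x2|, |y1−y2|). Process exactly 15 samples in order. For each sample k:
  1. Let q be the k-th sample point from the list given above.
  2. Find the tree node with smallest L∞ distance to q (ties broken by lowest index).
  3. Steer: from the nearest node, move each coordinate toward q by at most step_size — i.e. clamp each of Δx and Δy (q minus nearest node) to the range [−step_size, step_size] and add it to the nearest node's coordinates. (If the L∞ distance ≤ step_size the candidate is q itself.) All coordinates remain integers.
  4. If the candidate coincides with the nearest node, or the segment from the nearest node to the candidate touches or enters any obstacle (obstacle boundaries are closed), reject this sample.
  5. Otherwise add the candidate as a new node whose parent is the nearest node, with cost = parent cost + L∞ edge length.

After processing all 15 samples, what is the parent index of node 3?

Parent of node 3: 1

1. q=(11,12) nearest=0 d=12 new=(6,6) → add node 1 parent=0 cost=6
2. q=(25,0) nearest=1 d=19 new=(12,0) → add node 2 parent=1 cost=12
3. q=(8,26) nearest=1 d=20 new=(8,12) → add node 3 parent=1 cost=12
4. q=(17,7) nearest=2 d=7 new=(17,6) → add node 4 parent=2 cost=18
5. q=(10,21) nearest=3 d=9 new=(10,18) → add node 5 parent=3 cost=18
6. q=(0,22) nearest=3 d=10 new=(2,18) → blocked by [4,7]×[14,21], reject
7. q=(6,8) nearest=1 d=2 new=(6,8) → add node 6 parent=1 cost=8
8. q=(8,5) nearest=1 d=2 new=(8,5) → add node 7 parent=1 cost=8
9. q=(13,15) nearest=5 d=3 new=(13,15) → add node 8 parent=5 cost=21
10. q=(1,9) nearest=1 d=5 new=(1,9) → add node 9 parent=1 cost=11
11. q=(2,8) nearest=9 d=1 new=(2,8) → add node 10 parent=9 cost=12
12. q=(5,11) nearest=3 d=3 new=(5,11) → add node 11 parent=3 cost=15
13. q=(25,5) nearest=4 d=8 new=(23,5) → add node 12 parent=4 cost=24
14. q=(15,3) nearest=2 d=3 new=(15,3) → add node 13 parent=2 cost=15
15. q=(16,9) nearest=4 d=3 new=(16,9) → add node 14 parent=4 cost=21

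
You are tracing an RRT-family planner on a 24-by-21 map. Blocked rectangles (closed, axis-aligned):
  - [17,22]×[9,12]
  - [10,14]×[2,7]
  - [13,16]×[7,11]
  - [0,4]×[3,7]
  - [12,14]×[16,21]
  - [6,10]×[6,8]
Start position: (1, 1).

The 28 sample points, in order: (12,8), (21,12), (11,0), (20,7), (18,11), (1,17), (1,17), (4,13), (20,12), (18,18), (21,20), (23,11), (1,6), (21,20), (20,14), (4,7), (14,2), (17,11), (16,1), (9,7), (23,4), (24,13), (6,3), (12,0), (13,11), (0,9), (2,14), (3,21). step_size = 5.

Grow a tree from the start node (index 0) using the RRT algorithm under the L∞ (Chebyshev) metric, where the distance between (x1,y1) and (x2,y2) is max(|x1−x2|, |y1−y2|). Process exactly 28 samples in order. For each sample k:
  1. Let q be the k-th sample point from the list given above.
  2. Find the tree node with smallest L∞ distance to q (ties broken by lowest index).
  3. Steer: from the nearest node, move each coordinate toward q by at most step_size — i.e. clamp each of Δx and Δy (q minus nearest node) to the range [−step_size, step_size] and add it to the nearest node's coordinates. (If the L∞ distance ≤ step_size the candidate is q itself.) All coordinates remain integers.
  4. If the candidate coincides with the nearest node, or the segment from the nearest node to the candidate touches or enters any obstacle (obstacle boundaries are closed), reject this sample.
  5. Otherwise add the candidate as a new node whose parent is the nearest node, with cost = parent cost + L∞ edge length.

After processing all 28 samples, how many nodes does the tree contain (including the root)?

Node count: 5

1. q=(12,8) nearest=0 d=11 new=(6,6) → blocked by [0,4]×[3,7], reject
2. q=(21,12) nearest=0 d=20 new=(6,6) → blocked by [0,4]×[3,7], reject
3. q=(11,0) nearest=0 d=10 new=(6,0) → add node 1 parent=0 cost=5
4. q=(20,7) nearest=1 d=14 new=(11,5) → blocked by [10,14]×[2,7], reject
5. q=(18,11) nearest=1 d=12 new=(11,5) → blocked by [10,14]×[2,7], reject
6. q=(1,17) nearest=0 d=16 new=(1,6) → blocked by [0,4]×[3,7], reject
7. q=(1,17) nearest=0 d=16 new=(1,6) → blocked by [0,4]×[3,7], reject
8. q=(4,13) nearest=0 d=12 new=(4,6) → blocked by [0,4]×[3,7], reject
9. q=(20,12) nearest=1 d=14 new=(11,5) → blocked by [10,14]×[2,7], reject
10. q=(18,18) nearest=0 d=17 new=(6,6) → blocked by [0,4]×[3,7], reject
11. q=(21,20) nearest=0 d=20 new=(6,6) → blocked by [0,4]×[3,7], reject
12. q=(23,11) nearest=1 d=17 new=(11,5) → blocked by [10,14]×[2,7], reject
13. q=(1,6) nearest=0 d=5 new=(1,6) → blocked by [0,4]×[3,7], reject
14. q=(21,20) nearest=0 d=20 new=(6,6) → blocked by [0,4]×[3,7], reject
15. q=(20,14) nearest=1 d=14 new=(11,5) → blocked by [10,14]×[2,7], reject
16. q=(4,7) nearest=0 d=6 new=(4,6) → blocked by [0,4]×[3,7], reject
17. q=(14,2) nearest=1 d=8 new=(11,2) → blocked by [10,14]×[2,7], reject
18. q=(17,11) nearest=1 d=11 new=(11,5) → blocked by [10,14]×[2,7], reject
19. q=(16,1) nearest=1 d=10 new=(11,1) → add node 2 parent=1 cost=10
20. q=(9,7) nearest=2 d=6 new=(9,6) → blocked by [10,14]×[2,7], reject
21. q=(23,4) nearest=2 d=12 new=(16,4) → blocked by [10,14]×[2,7], reject
22. q=(24,13) nearest=2 d=13 new=(16,6) → blocked by [10,14]×[2,7], reject
23. q=(6,3) nearest=1 d=3 new=(6,3) → add node 3 parent=1 cost=8
24. q=(12,0) nearest=2 d=1 new=(12,0) → add node 4 parent=2 cost=11
25. q=(13,11) nearest=3 d=8 new=(11,8) → blocked by [10,14]×[2,7], reject
26. q=(0,9) nearest=3 d=6 new=(1,8) → blocked by [0,4]×[3,7], reject
27. q=(2,14) nearest=3 d=11 new=(2,8) → blocked by [0,4]×[3,7], reject
28. q=(3,21) nearest=3 d=18 new=(3,8) → blocked by [0,4]×[3,7], reject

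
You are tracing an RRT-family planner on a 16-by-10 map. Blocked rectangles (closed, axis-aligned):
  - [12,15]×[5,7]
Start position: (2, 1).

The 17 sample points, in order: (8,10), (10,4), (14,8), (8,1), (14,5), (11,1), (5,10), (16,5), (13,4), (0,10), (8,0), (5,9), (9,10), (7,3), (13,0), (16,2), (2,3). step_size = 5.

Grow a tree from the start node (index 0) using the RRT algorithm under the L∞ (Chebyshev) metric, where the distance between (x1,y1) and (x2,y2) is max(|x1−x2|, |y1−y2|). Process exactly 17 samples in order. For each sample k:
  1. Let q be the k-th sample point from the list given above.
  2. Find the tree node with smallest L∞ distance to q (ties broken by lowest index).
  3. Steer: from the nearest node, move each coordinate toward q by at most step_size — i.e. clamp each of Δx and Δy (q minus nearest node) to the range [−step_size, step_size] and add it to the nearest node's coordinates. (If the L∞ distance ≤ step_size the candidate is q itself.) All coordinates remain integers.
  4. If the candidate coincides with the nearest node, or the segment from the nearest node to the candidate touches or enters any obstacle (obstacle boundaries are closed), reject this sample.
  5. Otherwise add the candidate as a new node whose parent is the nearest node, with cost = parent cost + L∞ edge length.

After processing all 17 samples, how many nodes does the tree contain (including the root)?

1. q=(8,10) nearest=0 d=9 new=(7,6) → add node 1 parent=0 cost=5
2. q=(10,4) nearest=1 d=3 new=(10,4) → add node 2 parent=1 cost=8
3. q=(14,8) nearest=2 d=4 new=(14,8) → blocked by [12,15]×[5,7], reject
4. q=(8,1) nearest=2 d=3 new=(8,1) → add node 3 parent=2 cost=11
5. q=(14,5) nearest=2 d=4 new=(14,5) → blocked by [12,15]×[5,7], reject
6. q=(11,1) nearest=2 d=3 new=(11,1) → add node 4 parent=2 cost=11
7. q=(5,10) nearest=1 d=4 new=(5,10) → add node 5 parent=1 cost=9
8. q=(16,5) nearest=4 d=5 new=(16,5) → add node 6 parent=4 cost=16
9. q=(13,4) nearest=2 d=3 new=(13,4) → add node 7 parent=2 cost=11
10. q=(0,10) nearest=5 d=5 new=(0,10) → add node 8 parent=5 cost=14
11. q=(8,0) nearest=3 d=1 new=(8,0) → add node 9 parent=3 cost=12
12. q=(5,9) nearest=5 d=1 new=(5,9) → add node 10 parent=5 cost=10
13. q=(9,10) nearest=1 d=4 new=(9,10) → add node 11 parent=1 cost=9
14. q=(7,3) nearest=3 d=2 new=(7,3) → add node 12 parent=3 cost=13
15. q=(13,0) nearest=4 d=2 new=(13,0) → add node 13 parent=4 cost=13
16. q=(16,2) nearest=6 d=3 new=(16,2) → add node 14 parent=6 cost=19
17. q=(2,3) nearest=0 d=2 new=(2,3) → add node 15 parent=0 cost=2

Node count: 16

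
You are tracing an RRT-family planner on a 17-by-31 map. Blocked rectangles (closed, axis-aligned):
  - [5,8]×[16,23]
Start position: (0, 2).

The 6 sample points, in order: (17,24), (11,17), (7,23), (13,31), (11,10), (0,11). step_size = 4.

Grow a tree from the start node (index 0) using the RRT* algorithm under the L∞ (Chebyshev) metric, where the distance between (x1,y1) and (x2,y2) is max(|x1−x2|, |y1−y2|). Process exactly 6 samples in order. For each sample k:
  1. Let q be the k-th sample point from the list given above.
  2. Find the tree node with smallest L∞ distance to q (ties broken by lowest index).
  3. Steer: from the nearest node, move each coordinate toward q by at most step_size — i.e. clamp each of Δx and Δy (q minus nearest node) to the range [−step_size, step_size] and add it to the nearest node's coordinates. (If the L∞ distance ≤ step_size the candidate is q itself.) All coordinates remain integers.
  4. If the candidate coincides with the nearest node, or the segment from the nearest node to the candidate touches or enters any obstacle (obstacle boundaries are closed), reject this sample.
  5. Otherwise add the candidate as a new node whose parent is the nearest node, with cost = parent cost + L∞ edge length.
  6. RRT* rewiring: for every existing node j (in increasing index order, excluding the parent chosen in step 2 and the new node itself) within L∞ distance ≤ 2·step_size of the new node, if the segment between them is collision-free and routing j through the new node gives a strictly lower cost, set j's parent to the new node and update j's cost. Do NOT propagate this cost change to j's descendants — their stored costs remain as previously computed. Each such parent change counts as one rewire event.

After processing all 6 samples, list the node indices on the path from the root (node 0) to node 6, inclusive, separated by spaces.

1. q=(17,24) nearest=0 d=22 new=(4,6) → add node 1 parent=0 cost=4
2. q=(11,17) nearest=1 d=11 new=(8,10) → add node 2 parent=1 cost=8
3. q=(7,23) nearest=2 d=13 new=(7,14) → add node 3 parent=2 cost=12
4. q=(13,31) nearest=3 d=17 new=(11,18) → add node 4 parent=3 cost=16
5. q=(11,10) nearest=2 d=3 new=(11,10) → add node 5 parent=2 cost=11
6. q=(0,11) nearest=1 d=5 new=(0,10) → add node 6 parent=1 cost=8

Path: 0 1 6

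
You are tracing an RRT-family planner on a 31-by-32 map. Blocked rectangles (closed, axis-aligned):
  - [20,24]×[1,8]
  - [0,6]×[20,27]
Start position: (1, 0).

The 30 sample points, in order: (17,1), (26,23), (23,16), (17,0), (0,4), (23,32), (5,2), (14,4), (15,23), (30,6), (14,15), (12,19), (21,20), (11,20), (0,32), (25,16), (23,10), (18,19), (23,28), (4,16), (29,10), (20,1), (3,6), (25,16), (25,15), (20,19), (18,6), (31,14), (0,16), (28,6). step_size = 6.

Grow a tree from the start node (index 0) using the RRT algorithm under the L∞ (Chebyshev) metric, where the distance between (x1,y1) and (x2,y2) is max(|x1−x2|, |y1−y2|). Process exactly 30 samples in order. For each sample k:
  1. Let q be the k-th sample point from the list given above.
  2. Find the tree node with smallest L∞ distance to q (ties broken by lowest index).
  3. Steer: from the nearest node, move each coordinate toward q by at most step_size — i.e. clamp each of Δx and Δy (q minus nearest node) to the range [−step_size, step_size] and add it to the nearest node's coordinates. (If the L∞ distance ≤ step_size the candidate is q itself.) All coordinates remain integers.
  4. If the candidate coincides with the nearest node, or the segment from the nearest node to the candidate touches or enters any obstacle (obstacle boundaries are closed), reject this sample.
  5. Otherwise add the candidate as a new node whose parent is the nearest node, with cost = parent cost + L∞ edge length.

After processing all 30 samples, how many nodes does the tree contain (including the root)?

Node count: 27

1. q=(17,1) nearest=0 d=16 new=(7,1) → add node 1 parent=0 cost=6
2. q=(26,23) nearest=1 d=22 new=(13,7) → add node 2 parent=1 cost=12
3. q=(23,16) nearest=2 d=10 new=(19,13) → add node 3 parent=2 cost=18
4. q=(17,0) nearest=2 d=7 new=(17,1) → add node 4 parent=2 cost=18
5. q=(0,4) nearest=0 d=4 new=(0,4) → add node 5 parent=0 cost=4
6. q=(23,32) nearest=3 d=19 new=(23,19) → add node 6 parent=3 cost=24
7. q=(5,2) nearest=1 d=2 new=(5,2) → add node 7 parent=1 cost=8
8. q=(14,4) nearest=2 d=3 new=(14,4) → add node 8 parent=2 cost=15
9. q=(15,23) nearest=6 d=8 new=(17,23) → add node 9 parent=6 cost=30
10. q=(30,6) nearest=3 d=11 new=(25,7) → blocked by [20,24]×[1,8], reject
11. q=(14,15) nearest=3 d=5 new=(14,15) → add node 10 parent=3 cost=23
12. q=(12,19) nearest=10 d=4 new=(12,19) → add node 11 parent=10 cost=27
13. q=(21,20) nearest=6 d=2 new=(21,20) → add node 12 parent=6 cost=26
14. q=(11,20) nearest=11 d=1 new=(11,20) → add node 13 parent=11 cost=28
15. q=(0,32) nearest=13 d=12 new=(5,26) → blocked by [0,6]×[20,27], reject
16. q=(25,16) nearest=6 d=3 new=(25,16) → add node 14 parent=6 cost=27
17. q=(23,10) nearest=3 d=4 new=(23,10) → add node 15 parent=3 cost=22
18. q=(18,19) nearest=12 d=3 new=(18,19) → add node 16 parent=12 cost=29
19. q=(23,28) nearest=9 d=6 new=(23,28) → add node 17 parent=9 cost=36
20. q=(4,16) nearest=13 d=7 new=(5,16) → add node 18 parent=13 cost=34
21. q=(29,10) nearest=14 d=6 new=(29,10) → add node 19 parent=14 cost=33
22. q=(20,1) nearest=4 d=3 new=(20,1) → blocked by [20,24]×[1,8], reject
23. q=(3,6) nearest=5 d=3 new=(3,6) → add node 20 parent=5 cost=7
24. q=(25,16) nearest=14 d=0 → coincident, reject
25. q=(25,15) nearest=14 d=1 new=(25,15) → add node 21 parent=14 cost=28
26. q=(20,19) nearest=12 d=1 new=(20,19) → add node 22 parent=12 cost=27
27. q=(18,6) nearest=8 d=4 new=(18,6) → add node 23 parent=8 cost=19
28. q=(31,14) nearest=19 d=4 new=(31,14) → add node 24 parent=19 cost=37
29. q=(0,16) nearest=18 d=5 new=(0,16) → add node 25 parent=18 cost=39
30. q=(28,6) nearest=19 d=4 new=(28,6) → add node 26 parent=19 cost=37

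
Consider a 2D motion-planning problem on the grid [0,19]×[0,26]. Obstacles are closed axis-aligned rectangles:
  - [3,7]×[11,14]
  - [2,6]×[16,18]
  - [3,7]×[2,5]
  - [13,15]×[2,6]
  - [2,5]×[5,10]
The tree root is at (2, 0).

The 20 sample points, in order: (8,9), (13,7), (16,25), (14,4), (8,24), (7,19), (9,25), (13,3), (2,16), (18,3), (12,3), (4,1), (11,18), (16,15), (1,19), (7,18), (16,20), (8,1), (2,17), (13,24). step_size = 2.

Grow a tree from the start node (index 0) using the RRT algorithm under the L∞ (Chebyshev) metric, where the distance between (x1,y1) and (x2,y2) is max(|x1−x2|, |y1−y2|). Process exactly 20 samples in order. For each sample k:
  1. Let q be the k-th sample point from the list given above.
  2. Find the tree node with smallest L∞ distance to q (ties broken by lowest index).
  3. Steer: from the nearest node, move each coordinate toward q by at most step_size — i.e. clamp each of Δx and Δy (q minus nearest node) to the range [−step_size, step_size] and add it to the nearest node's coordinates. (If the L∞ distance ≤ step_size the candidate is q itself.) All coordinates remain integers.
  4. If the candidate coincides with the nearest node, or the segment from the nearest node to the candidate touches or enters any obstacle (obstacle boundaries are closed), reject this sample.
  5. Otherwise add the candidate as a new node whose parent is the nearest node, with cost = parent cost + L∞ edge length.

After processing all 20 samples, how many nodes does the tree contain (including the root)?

Node count: 5

1. q=(8,9) nearest=0 d=9 new=(4,2) → blocked by [3,7]×[2,5], reject
2. q=(13,7) nearest=0 d=11 new=(4,2) → blocked by [3,7]×[2,5], reject
3. q=(16,25) nearest=0 d=25 new=(4,2) → blocked by [3,7]×[2,5], reject
4. q=(14,4) nearest=0 d=12 new=(4,2) → blocked by [3,7]×[2,5], reject
5. q=(8,24) nearest=0 d=24 new=(4,2) → blocked by [3,7]×[2,5], reject
6. q=(7,19) nearest=0 d=19 new=(4,2) → blocked by [3,7]×[2,5], reject
7. q=(9,25) nearest=0 d=25 new=(4,2) → blocked by [3,7]×[2,5], reject
8. q=(13,3) nearest=0 d=11 new=(4,2) → blocked by [3,7]×[2,5], reject
9. q=(2,16) nearest=0 d=16 new=(2,2) → add node 1 parent=0 cost=2
10. q=(18,3) nearest=0 d=16 new=(4,2) → blocked by [3,7]×[2,5], reject
11. q=(12,3) nearest=0 d=10 new=(4,2) → blocked by [3,7]×[2,5], reject
12. q=(4,1) nearest=0 d=2 new=(4,1) → add node 2 parent=0 cost=2
13. q=(11,18) nearest=1 d=16 new=(4,4) → blocked by [3,7]×[2,5], reject
14. q=(16,15) nearest=1 d=14 new=(4,4) → blocked by [3,7]×[2,5], reject
15. q=(1,19) nearest=1 d=17 new=(1,4) → add node 3 parent=1 cost=4
16. q=(7,18) nearest=3 d=14 new=(3,6) → blocked by [2,5]×[5,10], reject
17. q=(16,20) nearest=3 d=16 new=(3,6) → blocked by [2,5]×[5,10], reject
18. q=(8,1) nearest=2 d=4 new=(6,1) → add node 4 parent=2 cost=4
19. q=(2,17) nearest=3 d=13 new=(2,6) → blocked by [2,5]×[5,10], reject
20. q=(13,24) nearest=3 d=20 new=(3,6) → blocked by [2,5]×[5,10], reject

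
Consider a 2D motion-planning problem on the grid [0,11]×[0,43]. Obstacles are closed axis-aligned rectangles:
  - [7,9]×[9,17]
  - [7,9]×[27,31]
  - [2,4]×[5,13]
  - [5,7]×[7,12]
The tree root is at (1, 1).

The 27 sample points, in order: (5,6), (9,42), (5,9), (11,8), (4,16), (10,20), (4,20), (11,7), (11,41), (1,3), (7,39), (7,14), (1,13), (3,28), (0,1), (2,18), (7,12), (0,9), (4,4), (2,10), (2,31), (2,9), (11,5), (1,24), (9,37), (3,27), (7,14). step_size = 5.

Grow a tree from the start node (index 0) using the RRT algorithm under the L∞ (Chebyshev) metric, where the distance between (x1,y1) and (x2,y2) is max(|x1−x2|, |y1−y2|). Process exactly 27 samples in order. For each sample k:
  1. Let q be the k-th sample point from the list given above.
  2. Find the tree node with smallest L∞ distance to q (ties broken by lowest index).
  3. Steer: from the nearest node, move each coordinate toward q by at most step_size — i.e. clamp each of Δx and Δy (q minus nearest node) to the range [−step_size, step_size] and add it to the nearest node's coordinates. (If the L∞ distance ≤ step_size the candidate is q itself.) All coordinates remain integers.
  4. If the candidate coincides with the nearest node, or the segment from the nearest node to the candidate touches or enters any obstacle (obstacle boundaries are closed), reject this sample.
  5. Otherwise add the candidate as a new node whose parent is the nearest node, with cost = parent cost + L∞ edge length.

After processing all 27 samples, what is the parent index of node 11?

Parent of node 11: 1

1. q=(5,6) nearest=0 d=5 new=(5,6) → add node 1 parent=0 cost=5
2. q=(9,42) nearest=1 d=36 new=(9,11) → blocked by [7,9]×[9,17], reject
3. q=(5,9) nearest=1 d=3 new=(5,9) → blocked by [5,7]×[7,12], reject
4. q=(11,8) nearest=1 d=6 new=(10,8) → add node 2 parent=1 cost=10
5. q=(4,16) nearest=2 d=8 new=(5,13) → blocked by [7,9]×[9,17], reject
6. q=(10,20) nearest=2 d=12 new=(10,13) → add node 3 parent=2 cost=15
7. q=(4,20) nearest=3 d=7 new=(5,18) → blocked by [7,9]×[9,17], reject
8. q=(11,7) nearest=2 d=1 new=(11,7) → add node 4 parent=2 cost=11
9. q=(11,41) nearest=3 d=28 new=(11,18) → add node 5 parent=3 cost=20
10. q=(1,3) nearest=0 d=2 new=(1,3) → add node 6 parent=0 cost=2
11. q=(7,39) nearest=5 d=21 new=(7,23) → add node 7 parent=5 cost=25
12. q=(7,14) nearest=3 d=3 new=(7,14) → blocked by [7,9]×[9,17], reject
13. q=(1,13) nearest=1 d=7 new=(1,11) → blocked by [2,4]×[5,13], reject
14. q=(3,28) nearest=7 d=5 new=(3,28) → add node 8 parent=7 cost=30
15. q=(0,1) nearest=0 d=1 new=(0,1) → add node 9 parent=0 cost=1
16. q=(2,18) nearest=7 d=5 new=(2,18) → add node 10 parent=7 cost=30
17. q=(7,12) nearest=3 d=3 new=(7,12) → blocked by [7,9]×[9,17], reject
18. q=(0,9) nearest=1 d=5 new=(0,9) → blocked by [2,4]×[5,13], reject
19. q=(4,4) nearest=1 d=2 new=(4,4) → add node 11 parent=1 cost=7
20. q=(2,10) nearest=1 d=4 new=(2,10) → blocked by [2,4]×[5,13], reject
21. q=(2,31) nearest=8 d=3 new=(2,31) → add node 12 parent=8 cost=33
22. q=(2,9) nearest=1 d=3 new=(2,9) → blocked by [2,4]×[5,13], reject
23. q=(11,5) nearest=4 d=2 new=(11,5) → add node 13 parent=4 cost=13
24. q=(1,24) nearest=8 d=4 new=(1,24) → add node 14 parent=8 cost=34
25. q=(9,37) nearest=12 d=7 new=(7,36) → add node 15 parent=12 cost=38
26. q=(3,27) nearest=8 d=1 new=(3,27) → add node 16 parent=8 cost=31
27. q=(7,14) nearest=3 d=3 new=(7,14) → blocked by [7,9]×[9,17], reject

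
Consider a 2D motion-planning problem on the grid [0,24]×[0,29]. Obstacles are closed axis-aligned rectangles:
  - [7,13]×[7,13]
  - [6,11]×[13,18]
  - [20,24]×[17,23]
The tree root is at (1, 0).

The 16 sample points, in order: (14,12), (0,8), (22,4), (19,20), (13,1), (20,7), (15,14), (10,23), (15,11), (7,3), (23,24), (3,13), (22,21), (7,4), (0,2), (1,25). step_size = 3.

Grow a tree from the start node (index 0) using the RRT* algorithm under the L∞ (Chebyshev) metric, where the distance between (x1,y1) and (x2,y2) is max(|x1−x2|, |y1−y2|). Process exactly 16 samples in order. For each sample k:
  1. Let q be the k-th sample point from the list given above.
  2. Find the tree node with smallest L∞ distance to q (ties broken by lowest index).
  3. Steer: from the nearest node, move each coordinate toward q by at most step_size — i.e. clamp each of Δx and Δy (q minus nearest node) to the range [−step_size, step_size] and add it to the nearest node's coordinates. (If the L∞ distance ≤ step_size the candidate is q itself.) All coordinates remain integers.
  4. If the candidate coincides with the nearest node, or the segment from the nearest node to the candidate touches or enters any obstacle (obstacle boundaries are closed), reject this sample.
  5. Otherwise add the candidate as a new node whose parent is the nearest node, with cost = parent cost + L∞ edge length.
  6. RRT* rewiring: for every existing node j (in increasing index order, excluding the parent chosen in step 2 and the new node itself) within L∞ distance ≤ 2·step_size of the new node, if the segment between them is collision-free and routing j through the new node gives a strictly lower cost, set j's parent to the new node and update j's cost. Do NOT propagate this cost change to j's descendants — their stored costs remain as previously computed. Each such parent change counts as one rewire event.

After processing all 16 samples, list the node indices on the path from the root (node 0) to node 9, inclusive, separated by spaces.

1. q=(14,12) nearest=0 d=13 new=(4,3) → add node 1 parent=0 cost=3
2. q=(0,8) nearest=1 d=5 new=(1,6) → add node 2 parent=1 cost=6
3. q=(22,4) nearest=1 d=18 new=(7,4) → add node 3 parent=1 cost=6
4. q=(19,20) nearest=3 d=16 new=(10,7) → blocked by [7,13]×[7,13], reject
5. q=(13,1) nearest=3 d=6 new=(10,1) → add node 4 parent=3 cost=9
6. q=(20,7) nearest=4 d=10 new=(13,4) → add node 5 parent=4 cost=12
7. q=(15,14) nearest=3 d=10 new=(10,7) → blocked by [7,13]×[7,13], reject
8. q=(10,23) nearest=2 d=17 new=(4,9) → add node 6 parent=2 cost=9
9. q=(15,11) nearest=5 d=7 new=(15,7) → add node 7 parent=5 cost=15
10. q=(7,3) nearest=3 d=1 new=(7,3) → add node 8 parent=3 cost=7
11. q=(23,24) nearest=7 d=17 new=(18,10) → add node 9 parent=7 cost=18
12. q=(3,13) nearest=6 d=4 new=(3,12) → add node 10 parent=6 cost=12
13. q=(22,21) nearest=9 d=11 new=(21,13) → add node 11 parent=9 cost=21
14. q=(7,4) nearest=3 d=0 → coincident, reject
15. q=(0,2) nearest=0 d=2 new=(0,2) → add node 12 parent=0 cost=2
16. q=(1,25) nearest=10 d=13 new=(1,15) → add node 13 parent=10 cost=15

Path: 0 1 3 4 5 7 9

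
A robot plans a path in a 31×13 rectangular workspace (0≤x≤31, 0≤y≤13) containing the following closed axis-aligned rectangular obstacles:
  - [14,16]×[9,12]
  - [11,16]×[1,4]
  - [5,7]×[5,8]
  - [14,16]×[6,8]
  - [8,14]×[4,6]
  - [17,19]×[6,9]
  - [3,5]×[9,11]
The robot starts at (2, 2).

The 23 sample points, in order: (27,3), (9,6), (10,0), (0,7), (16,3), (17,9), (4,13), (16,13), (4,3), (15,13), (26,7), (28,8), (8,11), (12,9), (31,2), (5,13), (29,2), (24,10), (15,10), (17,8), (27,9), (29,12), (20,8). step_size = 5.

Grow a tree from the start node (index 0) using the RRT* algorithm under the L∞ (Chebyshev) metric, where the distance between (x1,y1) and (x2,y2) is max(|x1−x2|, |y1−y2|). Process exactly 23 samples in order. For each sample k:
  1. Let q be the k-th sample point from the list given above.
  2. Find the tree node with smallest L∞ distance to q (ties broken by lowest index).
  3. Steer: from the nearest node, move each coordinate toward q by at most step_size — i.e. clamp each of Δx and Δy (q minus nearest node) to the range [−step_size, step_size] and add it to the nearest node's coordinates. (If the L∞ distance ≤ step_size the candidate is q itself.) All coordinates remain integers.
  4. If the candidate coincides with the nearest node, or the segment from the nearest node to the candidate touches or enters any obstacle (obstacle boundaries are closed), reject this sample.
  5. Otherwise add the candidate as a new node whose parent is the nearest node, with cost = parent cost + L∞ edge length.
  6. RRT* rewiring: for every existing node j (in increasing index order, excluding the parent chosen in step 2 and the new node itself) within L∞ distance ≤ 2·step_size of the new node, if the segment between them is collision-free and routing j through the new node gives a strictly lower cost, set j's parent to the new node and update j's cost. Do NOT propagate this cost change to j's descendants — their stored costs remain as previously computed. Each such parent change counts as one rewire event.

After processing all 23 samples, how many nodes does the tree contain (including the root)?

Node count: 8

1. q=(27,3) nearest=0 d=25 new=(7,3) → add node 1 parent=0 cost=5
2. q=(9,6) nearest=1 d=3 new=(9,6) → blocked by [8,14]×[4,6], reject
3. q=(10,0) nearest=1 d=3 new=(10,0) → add node 2 parent=1 cost=8
4. q=(0,7) nearest=0 d=5 new=(0,7) → add node 3 parent=0 cost=5
5. q=(16,3) nearest=2 d=6 new=(15,3) → blocked by [11,16]×[1,4], reject
6. q=(17,9) nearest=2 d=9 new=(15,5) → blocked by [11,16]×[1,4], reject
7. q=(4,13) nearest=3 d=6 new=(4,12) → blocked by [3,5]×[9,11], reject
8. q=(16,13) nearest=1 d=10 new=(12,8) → blocked by [8,14]×[4,6], reject
9. q=(4,3) nearest=0 d=2 new=(4,3) → add node 4 parent=0 cost=2
10. q=(15,13) nearest=1 d=10 new=(12,8) → blocked by [8,14]×[4,6], reject
11. q=(26,7) nearest=2 d=16 new=(15,5) → blocked by [11,16]×[1,4], reject
12. q=(28,8) nearest=2 d=18 new=(15,5) → blocked by [11,16]×[1,4], reject
13. q=(8,11) nearest=1 d=8 new=(8,8) → add node 5 parent=1 cost=10
14. q=(12,9) nearest=5 d=4 new=(12,9) → add node 6 parent=5 cost=14
15. q=(31,2) nearest=6 d=19 new=(17,4) → blocked by [14,16]×[6,8], reject
16. q=(5,13) nearest=5 d=5 new=(5,13) → add node 7 parent=5 cost=15
17. q=(29,2) nearest=6 d=17 new=(17,4) → blocked by [14,16]×[6,8], reject
18. q=(24,10) nearest=6 d=12 new=(17,10) → blocked by [14,16]×[9,12], reject
19. q=(15,10) nearest=6 d=3 new=(15,10) → blocked by [14,16]×[9,12], reject
20. q=(17,8) nearest=6 d=5 new=(17,8) → blocked by [17,19]×[6,9], reject
21. q=(27,9) nearest=6 d=15 new=(17,9) → blocked by [14,16]×[9,12], reject
22. q=(29,12) nearest=6 d=17 new=(17,12) → blocked by [14,16]×[9,12], reject
23. q=(20,8) nearest=6 d=8 new=(17,8) → blocked by [17,19]×[6,9], reject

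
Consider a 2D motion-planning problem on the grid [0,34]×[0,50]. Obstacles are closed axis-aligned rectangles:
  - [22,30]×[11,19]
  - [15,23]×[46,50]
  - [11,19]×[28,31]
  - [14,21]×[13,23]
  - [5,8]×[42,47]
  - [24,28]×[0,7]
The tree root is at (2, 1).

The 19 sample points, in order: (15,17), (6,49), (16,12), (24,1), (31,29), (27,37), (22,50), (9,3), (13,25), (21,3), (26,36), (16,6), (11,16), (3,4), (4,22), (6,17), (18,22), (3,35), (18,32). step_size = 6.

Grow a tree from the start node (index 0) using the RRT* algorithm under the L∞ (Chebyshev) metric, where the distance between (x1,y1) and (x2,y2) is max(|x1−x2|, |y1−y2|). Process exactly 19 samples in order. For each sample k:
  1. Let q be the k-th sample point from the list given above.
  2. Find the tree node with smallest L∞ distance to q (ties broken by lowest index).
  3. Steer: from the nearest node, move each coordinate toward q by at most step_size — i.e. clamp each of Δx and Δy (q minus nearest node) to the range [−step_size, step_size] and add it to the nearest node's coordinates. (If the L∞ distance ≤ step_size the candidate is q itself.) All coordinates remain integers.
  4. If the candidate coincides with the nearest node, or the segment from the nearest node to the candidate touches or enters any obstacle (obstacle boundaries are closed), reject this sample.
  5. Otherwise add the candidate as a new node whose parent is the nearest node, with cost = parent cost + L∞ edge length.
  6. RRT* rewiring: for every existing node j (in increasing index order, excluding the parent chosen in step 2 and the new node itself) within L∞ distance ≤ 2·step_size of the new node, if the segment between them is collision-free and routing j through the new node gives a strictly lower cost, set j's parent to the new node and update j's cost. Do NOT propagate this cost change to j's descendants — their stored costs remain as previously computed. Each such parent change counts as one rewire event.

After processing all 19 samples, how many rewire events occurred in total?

1. q=(15,17) nearest=0 d=16 new=(8,7) → add node 1 parent=0 cost=6
2. q=(6,49) nearest=1 d=42 new=(6,13) → add node 2 parent=1 cost=12
3. q=(16,12) nearest=1 d=8 new=(14,12) → add node 3 parent=1 cost=12
4. q=(24,1) nearest=3 d=11 new=(20,6) → add node 4 parent=3 cost=18
5. q=(31,29) nearest=3 d=17 new=(20,18) → blocked by [14,21]×[13,23], reject
6. q=(27,37) nearest=2 d=24 new=(12,19) → add node 5 parent=2 cost=18
7. q=(22,50) nearest=5 d=31 new=(18,25) → blocked by [14,21]×[13,23], reject
8. q=(9,3) nearest=1 d=4 new=(9,3) → add node 6 parent=1 cost=10
9. q=(13,25) nearest=5 d=6 new=(13,25) → add node 7 parent=5 cost=24
10. q=(21,3) nearest=4 d=3 new=(21,3) → add node 8 parent=4 cost=21
11. q=(26,36) nearest=7 d=13 new=(19,31) → blocked by [11,19]×[28,31], reject
12. q=(16,6) nearest=4 d=4 new=(16,6) → add node 9 parent=4 cost=22
13. q=(11,16) nearest=5 d=3 new=(11,16) → add node 10 parent=5 cost=21
14. q=(3,4) nearest=0 d=3 new=(3,4) → add node 11 parent=0 cost=3; rewire 6→11 (9<10); rewire 10→11 (15<21)
15. q=(4,22) nearest=10 d=7 new=(5,22) → add node 12 parent=10 cost=21
16. q=(6,17) nearest=2 d=4 new=(6,17) → add node 13 parent=2 cost=16
17. q=(18,22) nearest=7 d=5 new=(18,22) → blocked by [14,21]×[13,23], reject
18. q=(3,35) nearest=7 d=10 new=(7,31) → add node 14 parent=7 cost=30
19. q=(18,32) nearest=7 d=7 new=(18,31) → blocked by [11,19]×[28,31], reject

Rewire events: 2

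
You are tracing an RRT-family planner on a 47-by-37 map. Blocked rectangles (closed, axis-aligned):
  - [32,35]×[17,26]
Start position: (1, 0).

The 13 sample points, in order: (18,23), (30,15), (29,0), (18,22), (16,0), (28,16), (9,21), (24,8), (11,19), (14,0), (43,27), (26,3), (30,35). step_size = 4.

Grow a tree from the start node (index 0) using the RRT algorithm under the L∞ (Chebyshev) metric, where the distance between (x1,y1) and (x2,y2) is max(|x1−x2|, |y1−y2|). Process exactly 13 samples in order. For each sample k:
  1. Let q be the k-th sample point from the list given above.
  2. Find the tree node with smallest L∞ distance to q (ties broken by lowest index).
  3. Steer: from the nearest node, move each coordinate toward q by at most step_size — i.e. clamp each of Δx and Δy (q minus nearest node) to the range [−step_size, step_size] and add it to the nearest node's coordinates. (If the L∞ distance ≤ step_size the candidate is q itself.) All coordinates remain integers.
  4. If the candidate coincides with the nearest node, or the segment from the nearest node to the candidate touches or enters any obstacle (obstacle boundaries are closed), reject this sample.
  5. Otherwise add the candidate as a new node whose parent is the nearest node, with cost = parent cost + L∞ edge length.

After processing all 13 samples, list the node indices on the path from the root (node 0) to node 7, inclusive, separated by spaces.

Path: 0 1 2 4 7

1. q=(18,23) nearest=0 d=23 new=(5,4) → add node 1 parent=0 cost=4
2. q=(30,15) nearest=1 d=25 new=(9,8) → add node 2 parent=1 cost=8
3. q=(29,0) nearest=2 d=20 new=(13,4) → add node 3 parent=2 cost=12
4. q=(18,22) nearest=2 d=14 new=(13,12) → add node 4 parent=2 cost=12
5. q=(16,0) nearest=3 d=4 new=(16,0) → add node 5 parent=3 cost=16
6. q=(28,16) nearest=3 d=15 new=(17,8) → add node 6 parent=3 cost=16
7. q=(9,21) nearest=4 d=9 new=(9,16) → add node 7 parent=4 cost=16
8. q=(24,8) nearest=6 d=7 new=(21,8) → add node 8 parent=6 cost=20
9. q=(11,19) nearest=7 d=3 new=(11,19) → add node 9 parent=7 cost=19
10. q=(14,0) nearest=5 d=2 new=(14,0) → add node 10 parent=5 cost=18
11. q=(43,27) nearest=8 d=22 new=(25,12) → add node 11 parent=8 cost=24
12. q=(26,3) nearest=8 d=5 new=(25,4) → add node 12 parent=8 cost=24
13. q=(30,35) nearest=9 d=19 new=(15,23) → add node 13 parent=9 cost=23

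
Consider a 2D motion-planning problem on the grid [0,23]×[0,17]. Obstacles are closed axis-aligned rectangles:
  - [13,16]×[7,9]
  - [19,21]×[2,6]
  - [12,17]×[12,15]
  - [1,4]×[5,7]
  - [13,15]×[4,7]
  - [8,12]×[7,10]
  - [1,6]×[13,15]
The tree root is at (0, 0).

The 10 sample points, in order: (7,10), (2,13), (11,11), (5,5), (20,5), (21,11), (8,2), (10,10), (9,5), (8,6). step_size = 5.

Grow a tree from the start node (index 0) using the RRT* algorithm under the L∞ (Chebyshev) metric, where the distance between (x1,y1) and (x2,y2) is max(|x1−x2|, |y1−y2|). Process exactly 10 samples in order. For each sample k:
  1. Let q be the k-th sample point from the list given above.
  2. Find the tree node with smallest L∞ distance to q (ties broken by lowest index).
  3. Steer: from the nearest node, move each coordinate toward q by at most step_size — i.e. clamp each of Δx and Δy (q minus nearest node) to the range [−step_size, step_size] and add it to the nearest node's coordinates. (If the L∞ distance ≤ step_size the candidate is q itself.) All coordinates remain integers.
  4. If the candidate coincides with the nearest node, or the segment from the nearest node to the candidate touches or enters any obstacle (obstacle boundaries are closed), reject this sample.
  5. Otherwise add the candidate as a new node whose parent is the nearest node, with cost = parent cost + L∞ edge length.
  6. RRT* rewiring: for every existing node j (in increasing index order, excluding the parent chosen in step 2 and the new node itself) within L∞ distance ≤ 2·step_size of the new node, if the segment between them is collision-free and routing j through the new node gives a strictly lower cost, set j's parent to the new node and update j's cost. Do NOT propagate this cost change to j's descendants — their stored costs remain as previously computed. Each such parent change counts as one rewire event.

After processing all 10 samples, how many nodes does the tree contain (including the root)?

Node count: 6

1. q=(7,10) nearest=0 d=10 new=(5,5) → add node 1 parent=0 cost=5
2. q=(2,13) nearest=1 d=8 new=(2,10) → blocked by [1,4]×[5,7], reject
3. q=(11,11) nearest=1 d=6 new=(10,10) → blocked by [8,12]×[7,10], reject
4. q=(5,5) nearest=1 d=0 → coincident, reject
5. q=(20,5) nearest=1 d=15 new=(10,5) → add node 2 parent=1 cost=10
6. q=(21,11) nearest=2 d=11 new=(15,10) → blocked by [13,16]×[7,9], reject
7. q=(8,2) nearest=1 d=3 new=(8,2) → add node 3 parent=1 cost=8
8. q=(10,10) nearest=1 d=5 new=(10,10) → blocked by [8,12]×[7,10], reject
9. q=(9,5) nearest=2 d=1 new=(9,5) → add node 4 parent=2 cost=11
10. q=(8,6) nearest=4 d=1 new=(8,6) → add node 5 parent=4 cost=12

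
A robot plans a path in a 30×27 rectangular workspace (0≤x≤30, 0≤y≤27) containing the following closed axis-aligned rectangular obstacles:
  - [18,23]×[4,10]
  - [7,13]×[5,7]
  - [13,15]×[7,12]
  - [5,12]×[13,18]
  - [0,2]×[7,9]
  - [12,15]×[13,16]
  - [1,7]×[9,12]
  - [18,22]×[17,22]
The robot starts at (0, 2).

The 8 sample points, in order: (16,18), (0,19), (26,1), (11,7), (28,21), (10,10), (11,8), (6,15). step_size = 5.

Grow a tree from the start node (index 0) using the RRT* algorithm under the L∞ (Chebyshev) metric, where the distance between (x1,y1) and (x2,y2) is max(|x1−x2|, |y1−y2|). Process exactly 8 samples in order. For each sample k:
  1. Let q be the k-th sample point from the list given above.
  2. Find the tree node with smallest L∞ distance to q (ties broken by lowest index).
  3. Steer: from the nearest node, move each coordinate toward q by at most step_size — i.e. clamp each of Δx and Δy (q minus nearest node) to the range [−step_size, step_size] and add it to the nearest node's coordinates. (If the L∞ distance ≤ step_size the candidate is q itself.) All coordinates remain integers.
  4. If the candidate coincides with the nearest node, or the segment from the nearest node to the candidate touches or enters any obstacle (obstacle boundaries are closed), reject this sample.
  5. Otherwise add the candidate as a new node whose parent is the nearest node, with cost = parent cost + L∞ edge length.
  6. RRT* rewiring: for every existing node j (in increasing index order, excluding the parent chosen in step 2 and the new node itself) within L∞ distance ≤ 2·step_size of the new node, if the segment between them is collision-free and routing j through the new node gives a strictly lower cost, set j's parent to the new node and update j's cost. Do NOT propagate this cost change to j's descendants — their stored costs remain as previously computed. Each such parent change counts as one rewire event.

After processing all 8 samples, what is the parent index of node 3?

1. q=(16,18) nearest=0 d=16 new=(5,7) → add node 1 parent=0 cost=5
2. q=(0,19) nearest=1 d=12 new=(0,12) → blocked by [1,7]×[9,12], reject
3. q=(26,1) nearest=1 d=21 new=(10,2) → blocked by [7,13]×[5,7], reject
4. q=(11,7) nearest=1 d=6 new=(10,7) → blocked by [7,13]×[5,7], reject
5. q=(28,21) nearest=1 d=23 new=(10,12) → blocked by [1,7]×[9,12], reject
6. q=(10,10) nearest=1 d=5 new=(10,10) → add node 2 parent=1 cost=10
7. q=(11,8) nearest=2 d=2 new=(11,8) → add node 3 parent=2 cost=12
8. q=(6,15) nearest=2 d=5 new=(6,15) → blocked by [5,12]×[13,18], reject

Parent of node 3: 2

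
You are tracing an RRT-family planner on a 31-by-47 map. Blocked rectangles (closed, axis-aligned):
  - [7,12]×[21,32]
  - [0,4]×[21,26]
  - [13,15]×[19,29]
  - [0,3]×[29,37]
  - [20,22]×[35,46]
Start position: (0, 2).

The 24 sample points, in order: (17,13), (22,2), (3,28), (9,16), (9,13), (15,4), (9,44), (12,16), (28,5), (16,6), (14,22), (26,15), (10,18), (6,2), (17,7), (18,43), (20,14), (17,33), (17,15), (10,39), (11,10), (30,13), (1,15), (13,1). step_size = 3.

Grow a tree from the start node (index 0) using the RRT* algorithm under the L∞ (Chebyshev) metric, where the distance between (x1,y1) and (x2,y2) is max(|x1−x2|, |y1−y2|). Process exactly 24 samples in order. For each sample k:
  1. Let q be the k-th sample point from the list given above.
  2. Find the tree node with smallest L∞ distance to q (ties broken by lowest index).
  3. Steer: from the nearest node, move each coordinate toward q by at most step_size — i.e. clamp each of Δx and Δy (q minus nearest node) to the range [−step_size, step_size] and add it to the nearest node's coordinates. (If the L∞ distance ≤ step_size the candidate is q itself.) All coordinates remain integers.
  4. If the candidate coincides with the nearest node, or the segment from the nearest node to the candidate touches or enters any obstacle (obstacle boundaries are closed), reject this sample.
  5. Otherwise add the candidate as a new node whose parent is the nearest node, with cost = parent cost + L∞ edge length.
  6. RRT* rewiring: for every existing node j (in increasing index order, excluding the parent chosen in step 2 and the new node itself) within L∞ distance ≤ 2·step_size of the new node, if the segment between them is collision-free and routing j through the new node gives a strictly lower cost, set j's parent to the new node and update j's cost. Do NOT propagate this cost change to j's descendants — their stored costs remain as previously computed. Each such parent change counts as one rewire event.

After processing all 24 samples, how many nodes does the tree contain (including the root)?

Node count: 21

1. q=(17,13) nearest=0 d=17 new=(3,5) → add node 1 parent=0 cost=3
2. q=(22,2) nearest=1 d=19 new=(6,2) → add node 2 parent=1 cost=6
3. q=(3,28) nearest=1 d=23 new=(3,8) → add node 3 parent=1 cost=6
4. q=(9,16) nearest=3 d=8 new=(6,11) → add node 4 parent=3 cost=9
5. q=(9,13) nearest=4 d=3 new=(9,13) → add node 5 parent=4 cost=12
6. q=(15,4) nearest=2 d=9 new=(9,4) → add node 6 parent=2 cost=9
7. q=(9,44) nearest=5 d=31 new=(9,16) → add node 7 parent=5 cost=15
8. q=(12,16) nearest=5 d=3 new=(12,16) → add node 8 parent=5 cost=15
9. q=(28,5) nearest=8 d=16 new=(15,13) → add node 9 parent=8 cost=18
10. q=(16,6) nearest=5 d=7 new=(12,10) → add node 10 parent=5 cost=15
11. q=(14,22) nearest=7 d=6 new=(12,19) → add node 11 parent=7 cost=18
12. q=(26,15) nearest=9 d=11 new=(18,15) → add node 12 parent=9 cost=21
13. q=(10,18) nearest=7 d=2 new=(10,18) → add node 13 parent=7 cost=17
14. q=(6,2) nearest=2 d=0 → coincident, reject
15. q=(17,7) nearest=10 d=5 new=(15,7) → add node 14 parent=10 cost=18
16. q=(18,43) nearest=11 d=24 new=(15,22) → blocked by [13,15]×[19,29], reject
17. q=(20,14) nearest=12 d=2 new=(20,14) → add node 15 parent=12 cost=23
18. q=(17,33) nearest=11 d=14 new=(15,22) → blocked by [13,15]×[19,29], reject
19. q=(17,15) nearest=12 d=1 new=(17,15) → add node 16 parent=12 cost=22
20. q=(10,39) nearest=11 d=20 new=(10,22) → blocked by [7,12]×[21,32], reject
21. q=(11,10) nearest=10 d=1 new=(11,10) → add node 17 parent=10 cost=16
22. q=(30,13) nearest=15 d=10 new=(23,13) → add node 18 parent=15 cost=26
23. q=(1,15) nearest=4 d=5 new=(3,14) → add node 19 parent=4 cost=12
24. q=(13,1) nearest=6 d=4 new=(12,1) → add node 20 parent=6 cost=12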